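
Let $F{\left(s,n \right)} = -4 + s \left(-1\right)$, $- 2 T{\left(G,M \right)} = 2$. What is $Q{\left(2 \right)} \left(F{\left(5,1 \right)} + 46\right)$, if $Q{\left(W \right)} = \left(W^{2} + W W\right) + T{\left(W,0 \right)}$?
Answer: $259$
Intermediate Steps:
$T{\left(G,M \right)} = -1$ ($T{\left(G,M \right)} = \left(- \frac{1}{2}\right) 2 = -1$)
$F{\left(s,n \right)} = -4 - s$
$Q{\left(W \right)} = -1 + 2 W^{2}$ ($Q{\left(W \right)} = \left(W^{2} + W W\right) - 1 = \left(W^{2} + W^{2}\right) - 1 = 2 W^{2} - 1 = -1 + 2 W^{2}$)
$Q{\left(2 \right)} \left(F{\left(5,1 \right)} + 46\right) = \left(-1 + 2 \cdot 2^{2}\right) \left(\left(-4 - 5\right) + 46\right) = \left(-1 + 2 \cdot 4\right) \left(\left(-4 - 5\right) + 46\right) = \left(-1 + 8\right) \left(-9 + 46\right) = 7 \cdot 37 = 259$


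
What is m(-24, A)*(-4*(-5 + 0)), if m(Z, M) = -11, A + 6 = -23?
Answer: -220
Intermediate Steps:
A = -29 (A = -6 - 23 = -29)
m(-24, A)*(-4*(-5 + 0)) = -(-44)*(-5 + 0) = -(-44)*(-5) = -11*20 = -220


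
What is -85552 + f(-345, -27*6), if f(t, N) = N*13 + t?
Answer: -88003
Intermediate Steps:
f(t, N) = t + 13*N (f(t, N) = 13*N + t = t + 13*N)
-85552 + f(-345, -27*6) = -85552 + (-345 + 13*(-27*6)) = -85552 + (-345 + 13*(-162)) = -85552 + (-345 - 2106) = -85552 - 2451 = -88003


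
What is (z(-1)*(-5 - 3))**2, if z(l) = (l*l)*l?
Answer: 64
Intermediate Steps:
z(l) = l**3 (z(l) = l**2*l = l**3)
(z(-1)*(-5 - 3))**2 = ((-1)**3*(-5 - 3))**2 = (-1*(-8))**2 = 8**2 = 64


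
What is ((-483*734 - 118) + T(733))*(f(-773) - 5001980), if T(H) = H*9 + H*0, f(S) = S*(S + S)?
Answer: 1324972553646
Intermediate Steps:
f(S) = 2*S**2 (f(S) = S*(2*S) = 2*S**2)
T(H) = 9*H (T(H) = 9*H + 0 = 9*H)
((-483*734 - 118) + T(733))*(f(-773) - 5001980) = ((-483*734 - 118) + 9*733)*(2*(-773)**2 - 5001980) = ((-354522 - 118) + 6597)*(2*597529 - 5001980) = (-354640 + 6597)*(1195058 - 5001980) = -348043*(-3806922) = 1324972553646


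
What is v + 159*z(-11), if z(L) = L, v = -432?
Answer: -2181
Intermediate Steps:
v + 159*z(-11) = -432 + 159*(-11) = -432 - 1749 = -2181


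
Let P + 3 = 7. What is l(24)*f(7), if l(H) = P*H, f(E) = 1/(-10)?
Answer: -48/5 ≈ -9.6000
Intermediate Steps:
P = 4 (P = -3 + 7 = 4)
f(E) = -⅒
l(H) = 4*H
l(24)*f(7) = (4*24)*(-⅒) = 96*(-⅒) = -48/5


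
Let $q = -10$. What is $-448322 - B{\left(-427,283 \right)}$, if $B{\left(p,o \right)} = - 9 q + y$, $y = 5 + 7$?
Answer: $-448424$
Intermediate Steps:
$y = 12$
$B{\left(p,o \right)} = 102$ ($B{\left(p,o \right)} = \left(-9\right) \left(-10\right) + 12 = 90 + 12 = 102$)
$-448322 - B{\left(-427,283 \right)} = -448322 - 102 = -448424$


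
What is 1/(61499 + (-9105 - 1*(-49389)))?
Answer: 1/101783 ≈ 9.8248e-6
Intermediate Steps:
1/(61499 + (-9105 - 1*(-49389))) = 1/(61499 + (-9105 + 49389)) = 1/(61499 + 40284) = 1/101783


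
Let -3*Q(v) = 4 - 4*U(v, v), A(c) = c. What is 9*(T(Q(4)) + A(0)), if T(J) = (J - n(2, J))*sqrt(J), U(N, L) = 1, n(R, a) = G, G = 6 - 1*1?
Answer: 0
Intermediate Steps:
G = 5 (G = 6 - 1 = 5)
n(R, a) = 5
Q(v) = 0 (Q(v) = -(4 - 4*1)/3 = -(4 - 4)/3 = -1/3*0 = 0)
T(J) = sqrt(J)*(-5 + J) (T(J) = (J - 1*5)*sqrt(J) = (J - 5)*sqrt(J) = (-5 + J)*sqrt(J) = sqrt(J)*(-5 + J))
9*(T(Q(4)) + A(0)) = 9*(sqrt(0)*(-5 + 0) + 0) = 9*(0*(-5) + 0) = 9*(0 + 0) = 9*0 = 0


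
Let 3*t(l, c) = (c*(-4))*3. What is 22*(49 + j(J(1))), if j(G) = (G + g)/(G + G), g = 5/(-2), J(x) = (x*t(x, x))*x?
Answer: 8767/8 ≈ 1095.9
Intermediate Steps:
t(l, c) = -4*c (t(l, c) = ((c*(-4))*3)/3 = (-4*c*3)/3 = (-12*c)/3 = -4*c)
J(x) = -4*x**3 (J(x) = (x*(-4*x))*x = (-4*x**2)*x = -4*x**3)
g = -5/2 (g = 5*(-1/2) = -5/2 ≈ -2.5000)
j(G) = (-5/2 + G)/(2*G) (j(G) = (G - 5/2)/(G + G) = (-5/2 + G)/((2*G)) = (-5/2 + G)*(1/(2*G)) = (-5/2 + G)/(2*G))
22*(49 + j(J(1))) = 22*(49 + (-5 + 2*(-4*1**3))/(4*((-4*1**3)))) = 22*(49 + (-5 + 2*(-4*1))/(4*((-4*1)))) = 22*(49 + (1/4)*(-5 + 2*(-4))/(-4)) = 22*(49 + (1/4)*(-1/4)*(-5 - 8)) = 22*(49 + (1/4)*(-1/4)*(-13)) = 22*(49 + 13/16) = 22*(797/16) = 8767/8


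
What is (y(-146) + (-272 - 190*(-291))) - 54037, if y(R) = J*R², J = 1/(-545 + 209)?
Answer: 77075/84 ≈ 917.56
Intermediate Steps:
J = -1/336 (J = 1/(-336) = -1/336 ≈ -0.0029762)
y(R) = -R²/336
(y(-146) + (-272 - 190*(-291))) - 54037 = (-1/336*(-146)² + (-272 - 190*(-291))) - 54037 = (-1/336*21316 + (-272 + 55290)) - 54037 = (-5329/84 + 55018) - 54037 = 4616183/84 - 54037 = 77075/84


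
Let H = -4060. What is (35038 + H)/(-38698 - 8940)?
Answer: -15489/23819 ≈ -0.65028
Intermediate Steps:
(35038 + H)/(-38698 - 8940) = (35038 - 4060)/(-38698 - 8940) = 30978/(-47638) = 30978*(-1/47638) = -15489/23819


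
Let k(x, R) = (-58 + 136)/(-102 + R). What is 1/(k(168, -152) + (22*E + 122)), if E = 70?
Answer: 127/211035 ≈ 0.00060180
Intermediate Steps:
k(x, R) = 78/(-102 + R)
1/(k(168, -152) + (22*E + 122)) = 1/(78/(-102 - 152) + (22*70 + 122)) = 1/(78/(-254) + (1540 + 122)) = 1/(78*(-1/254) + 1662) = 1/(-39/127 + 1662) = 1/(211035/127) = 127/211035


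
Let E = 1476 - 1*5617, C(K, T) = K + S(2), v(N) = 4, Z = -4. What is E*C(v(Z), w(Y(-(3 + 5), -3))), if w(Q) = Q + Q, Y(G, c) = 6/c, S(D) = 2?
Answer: -24846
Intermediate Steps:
w(Q) = 2*Q
C(K, T) = 2 + K (C(K, T) = K + 2 = 2 + K)
E = -4141 (E = 1476 - 5617 = -4141)
E*C(v(Z), w(Y(-(3 + 5), -3))) = -4141*(2 + 4) = -4141*6 = -24846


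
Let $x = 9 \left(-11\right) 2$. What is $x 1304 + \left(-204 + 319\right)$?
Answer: $-258077$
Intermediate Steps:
$x = -198$ ($x = \left(-99\right) 2 = -198$)
$x 1304 + \left(-204 + 319\right) = \left(-198\right) 1304 + \left(-204 + 319\right) = -258192 + 115 = -258077$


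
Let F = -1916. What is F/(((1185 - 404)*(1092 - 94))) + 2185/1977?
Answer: 849642049/770474463 ≈ 1.1028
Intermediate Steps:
F/(((1185 - 404)*(1092 - 94))) + 2185/1977 = -1916*1/((1092 - 94)*(1185 - 404)) + 2185/1977 = -1916/(781*998) + 2185*(1/1977) = -1916/779438 + 2185/1977 = -1916*1/779438 + 2185/1977 = -958/389719 + 2185/1977 = 849642049/770474463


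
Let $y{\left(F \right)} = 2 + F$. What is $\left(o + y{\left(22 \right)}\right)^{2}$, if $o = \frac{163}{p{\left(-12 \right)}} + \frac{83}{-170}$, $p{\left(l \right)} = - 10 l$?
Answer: $\frac{102961609}{166464} \approx 618.52$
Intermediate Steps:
$o = \frac{355}{408}$ ($o = \frac{163}{\left(-10\right) \left(-12\right)} + \frac{83}{-170} = \frac{163}{120} + 83 \left(- \frac{1}{170}\right) = 163 \cdot \frac{1}{120} - \frac{83}{170} = \frac{163}{120} - \frac{83}{170} = \frac{355}{408} \approx 0.8701$)
$\left(o + y{\left(22 \right)}\right)^{2} = \left(\frac{355}{408} + \left(2 + 22\right)\right)^{2} = \left(\frac{355}{408} + 24\right)^{2} = \left(\frac{10147}{408}\right)^{2} = \frac{102961609}{166464}$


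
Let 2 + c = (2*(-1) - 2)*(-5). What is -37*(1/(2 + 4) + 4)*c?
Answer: -2775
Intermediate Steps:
c = 18 (c = -2 + (2*(-1) - 2)*(-5) = -2 + (-2 - 2)*(-5) = -2 - 4*(-5) = -2 + 20 = 18)
-37*(1/(2 + 4) + 4)*c = -37*(1/(2 + 4) + 4)*18 = -37*(1/6 + 4)*18 = -37*(⅙ + 4)*18 = -925*18/6 = -37*75 = -2775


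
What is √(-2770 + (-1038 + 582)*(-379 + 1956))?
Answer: I*√721882 ≈ 849.64*I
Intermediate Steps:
√(-2770 + (-1038 + 582)*(-379 + 1956)) = √(-2770 - 456*1577) = √(-2770 - 719112) = √(-721882) = I*√721882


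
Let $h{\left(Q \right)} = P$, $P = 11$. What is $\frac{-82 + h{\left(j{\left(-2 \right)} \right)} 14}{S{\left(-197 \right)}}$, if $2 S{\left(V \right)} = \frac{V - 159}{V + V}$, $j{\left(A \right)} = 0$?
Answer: $\frac{14184}{89} \approx 159.37$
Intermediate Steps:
$h{\left(Q \right)} = 11$
$S{\left(V \right)} = \frac{-159 + V}{4 V}$ ($S{\left(V \right)} = \frac{\left(V - 159\right) \frac{1}{V + V}}{2} = \frac{\left(-159 + V\right) \frac{1}{2 V}}{2} = \frac{\frac{1}{2} \frac{1}{V} \left(-159 + V\right)}{2} = \frac{-159 + V}{4 V}$)
$\frac{-82 + h{\left(j{\left(-2 \right)} \right)} 14}{S{\left(-197 \right)}} = \frac{-82 + 11 \cdot 14}{\frac{1}{4} \frac{1}{-197} \left(-159 - 197\right)} = \frac{-82 + 154}{\frac{1}{4} \left(- \frac{1}{197}\right) \left(-356\right)} = \frac{72}{\frac{89}{197}} = 72 \cdot \frac{197}{89} = \frac{14184}{89}$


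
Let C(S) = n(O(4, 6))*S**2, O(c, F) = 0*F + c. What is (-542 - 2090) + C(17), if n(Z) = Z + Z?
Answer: -320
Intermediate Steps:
O(c, F) = c (O(c, F) = 0 + c = c)
n(Z) = 2*Z
C(S) = 8*S**2 (C(S) = (2*4)*S**2 = 8*S**2)
(-542 - 2090) + C(17) = (-542 - 2090) + 8*17**2 = -2632 + 8*289 = -2632 + 2312 = -320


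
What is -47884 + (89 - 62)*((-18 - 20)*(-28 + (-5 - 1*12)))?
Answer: -1714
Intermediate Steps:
-47884 + (89 - 62)*((-18 - 20)*(-28 + (-5 - 1*12))) = -47884 + 27*(-38*(-28 + (-5 - 12))) = -47884 + 27*(-38*(-28 - 17)) = -47884 + 27*(-38*(-45)) = -47884 + 27*1710 = -47884 + 46170 = -1714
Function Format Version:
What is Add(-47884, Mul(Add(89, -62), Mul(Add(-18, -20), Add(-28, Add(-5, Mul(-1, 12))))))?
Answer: -1714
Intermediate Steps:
Add(-47884, Mul(Add(89, -62), Mul(Add(-18, -20), Add(-28, Add(-5, Mul(-1, 12)))))) = Add(-47884, Mul(27, Mul(-38, Add(-28, Add(-5, -12))))) = Add(-47884, Mul(27, Mul(-38, Add(-28, -17)))) = Add(-47884, Mul(27, Mul(-38, -45))) = Add(-47884, Mul(27, 1710)) = Add(-47884, 46170) = -1714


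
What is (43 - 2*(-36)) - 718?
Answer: -603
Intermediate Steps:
(43 - 2*(-36)) - 718 = (43 + 72) - 718 = 115 - 718 = -603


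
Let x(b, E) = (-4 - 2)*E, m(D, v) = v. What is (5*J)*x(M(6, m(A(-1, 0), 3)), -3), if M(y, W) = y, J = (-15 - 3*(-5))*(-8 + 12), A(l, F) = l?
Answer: 0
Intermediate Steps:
J = 0 (J = (-15 + 15)*4 = 0*4 = 0)
x(b, E) = -6*E
(5*J)*x(M(6, m(A(-1, 0), 3)), -3) = (5*0)*(-6*(-3)) = 0*18 = 0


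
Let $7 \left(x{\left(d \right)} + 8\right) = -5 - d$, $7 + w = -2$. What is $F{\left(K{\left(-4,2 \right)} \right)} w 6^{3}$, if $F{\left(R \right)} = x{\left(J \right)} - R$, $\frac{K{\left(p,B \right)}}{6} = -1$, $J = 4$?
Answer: $\frac{44712}{7} \approx 6387.4$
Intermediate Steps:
$K{\left(p,B \right)} = -6$ ($K{\left(p,B \right)} = 6 \left(-1\right) = -6$)
$w = -9$ ($w = -7 - 2 = -9$)
$x{\left(d \right)} = - \frac{61}{7} - \frac{d}{7}$ ($x{\left(d \right)} = -8 + \frac{-5 - d}{7} = -8 - \left(\frac{5}{7} + \frac{d}{7}\right) = - \frac{61}{7} - \frac{d}{7}$)
$F{\left(R \right)} = - \frac{65}{7} - R$ ($F{\left(R \right)} = \left(- \frac{61}{7} - \frac{4}{7}\right) - R = - \frac{65}{7} - R$)
$F{\left(K{\left(-4,2 \right)} \right)} w 6^{3} = \left(- \frac{65}{7} - -6\right) \left(-9\right) 6^{3} = \left(- \frac{65}{7} + 6\right) \left(-9\right) 216 = \left(- \frac{23}{7}\right) \left(-9\right) 216 = \frac{207}{7} \cdot 216 = \frac{44712}{7}$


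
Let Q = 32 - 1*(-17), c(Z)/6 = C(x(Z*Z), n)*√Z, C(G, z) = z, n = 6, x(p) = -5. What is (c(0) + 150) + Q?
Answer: 199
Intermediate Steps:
c(Z) = 36*√Z (c(Z) = 6*(6*√Z) = 36*√Z)
Q = 49 (Q = 32 + 17 = 49)
(c(0) + 150) + Q = (36*√0 + 150) + 49 = (36*0 + 150) + 49 = (0 + 150) + 49 = 150 + 49 = 199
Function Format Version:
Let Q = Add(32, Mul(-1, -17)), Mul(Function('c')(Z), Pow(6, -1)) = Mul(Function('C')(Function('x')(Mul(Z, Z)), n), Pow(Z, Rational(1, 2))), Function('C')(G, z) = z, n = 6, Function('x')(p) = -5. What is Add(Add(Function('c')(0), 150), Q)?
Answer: 199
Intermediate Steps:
Function('c')(Z) = Mul(36, Pow(Z, Rational(1, 2))) (Function('c')(Z) = Mul(6, Mul(6, Pow(Z, Rational(1, 2)))) = Mul(36, Pow(Z, Rational(1, 2))))
Q = 49 (Q = Add(32, 17) = 49)
Add(Add(Function('c')(0), 150), Q) = Add(Add(Mul(36, Pow(0, Rational(1, 2))), 150), 49) = Add(Add(Mul(36, 0), 150), 49) = Add(Add(0, 150), 49) = Add(150, 49) = 199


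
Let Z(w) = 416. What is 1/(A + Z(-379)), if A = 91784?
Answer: 1/92200 ≈ 1.0846e-5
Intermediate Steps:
1/(A + Z(-379)) = 1/(91784 + 416) = 1/92200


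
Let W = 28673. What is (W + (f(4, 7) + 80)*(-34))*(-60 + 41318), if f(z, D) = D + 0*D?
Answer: 1060949470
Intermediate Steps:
f(z, D) = D (f(z, D) = D + 0 = D)
(W + (f(4, 7) + 80)*(-34))*(-60 + 41318) = (28673 + (7 + 80)*(-34))*(-60 + 41318) = (28673 + 87*(-34))*41258 = (28673 - 2958)*41258 = 25715*41258 = 1060949470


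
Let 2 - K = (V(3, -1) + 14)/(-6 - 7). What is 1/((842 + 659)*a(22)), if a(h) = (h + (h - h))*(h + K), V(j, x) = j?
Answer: 13/10864238 ≈ 1.1966e-6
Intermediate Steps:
K = 43/13 (K = 2 - (3 + 14)/(-6 - 7) = 2 - 17/(-13) = 2 - 17*(-1)/13 = 2 - 1*(-17/13) = 2 + 17/13 = 43/13 ≈ 3.3077)
a(h) = h*(43/13 + h) (a(h) = (h + (h - h))*(h + 43/13) = (h + 0)*(43/13 + h) = h*(43/13 + h))
1/((842 + 659)*a(22)) = 1/((842 + 659)*(((1/13)*22*(43 + 13*22)))) = 1/(1501*(((1/13)*22*(43 + 286)))) = 1/(1501*(((1/13)*22*329))) = 1/(1501*(7238/13)) = (1/1501)*(13/7238) = 13/10864238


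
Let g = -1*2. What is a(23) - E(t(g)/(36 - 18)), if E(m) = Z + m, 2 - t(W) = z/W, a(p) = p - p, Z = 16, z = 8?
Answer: -49/3 ≈ -16.333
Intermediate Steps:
a(p) = 0
g = -2
t(W) = 2 - 8/W
E(m) = 16 + m
a(23) - E(t(g)/(36 - 18)) = 0 - (16 + (2 - 8/(-2))/(36 - 18)) = 0 - (16 + (2 - 8*(-½))/18) = 0 - (16 + (2 + 4)*(1/18)) = 0 - (16 + 6*(1/18)) = 0 - (16 + ⅓) = 0 - 1*49/3 = 0 - 49/3 = -49/3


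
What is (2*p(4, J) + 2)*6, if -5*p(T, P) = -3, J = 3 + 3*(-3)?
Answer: 96/5 ≈ 19.200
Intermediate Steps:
J = -6 (J = 3 - 9 = -6)
p(T, P) = ⅗ (p(T, P) = -⅕*(-3) = ⅗)
(2*p(4, J) + 2)*6 = (2*(⅗) + 2)*6 = (6/5 + 2)*6 = (16/5)*6 = 96/5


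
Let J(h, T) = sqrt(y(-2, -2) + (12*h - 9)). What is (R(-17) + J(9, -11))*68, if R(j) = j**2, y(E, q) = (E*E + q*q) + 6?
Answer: 19652 + 68*sqrt(113) ≈ 20375.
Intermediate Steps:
y(E, q) = 6 + E**2 + q**2 (y(E, q) = (E**2 + q**2) + 6 = 6 + E**2 + q**2)
J(h, T) = sqrt(5 + 12*h) (J(h, T) = sqrt((6 + (-2)**2 + (-2)**2) + (12*h - 9)) = sqrt((6 + 4 + 4) + (-9 + 12*h)) = sqrt(14 + (-9 + 12*h)) = sqrt(5 + 12*h))
(R(-17) + J(9, -11))*68 = ((-17)**2 + sqrt(5 + 12*9))*68 = (289 + sqrt(5 + 108))*68 = (289 + sqrt(113))*68 = 19652 + 68*sqrt(113)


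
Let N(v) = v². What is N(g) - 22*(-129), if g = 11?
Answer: 2959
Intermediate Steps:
N(g) - 22*(-129) = 11² - 22*(-129) = 121 + 2838 = 2959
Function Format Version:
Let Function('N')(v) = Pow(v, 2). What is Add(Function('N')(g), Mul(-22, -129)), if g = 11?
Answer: 2959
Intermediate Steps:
Add(Function('N')(g), Mul(-22, -129)) = Add(Pow(11, 2), Mul(-22, -129)) = Add(121, 2838) = 2959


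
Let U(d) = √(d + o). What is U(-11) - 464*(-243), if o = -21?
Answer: 112752 + 4*I*√2 ≈ 1.1275e+5 + 5.6569*I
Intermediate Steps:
U(d) = √(-21 + d) (U(d) = √(d - 21) = √(-21 + d))
U(-11) - 464*(-243) = √(-21 - 11) - 464*(-243) = √(-32) + 112752 = 4*I*√2 + 112752 = 112752 + 4*I*√2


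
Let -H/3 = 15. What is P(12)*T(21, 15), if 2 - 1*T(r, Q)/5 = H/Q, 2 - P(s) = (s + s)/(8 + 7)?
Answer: 10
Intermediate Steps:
H = -45 (H = -3*15 = -45)
P(s) = 2 - 2*s/15 (P(s) = 2 - (s + s)/(8 + 7) = 2 - 2*s/15)
T(r, Q) = 10 + 225/Q (T(r, Q) = 10 - (-225)/Q = 10 + 225/Q)
P(12)*T(21, 15) = (2 - 2/15*12)*(10 + 225/15) = (2 - 8/5)*(10 + 225*(1/15)) = 2*(10 + 15)/5 = (⅖)*25 = 10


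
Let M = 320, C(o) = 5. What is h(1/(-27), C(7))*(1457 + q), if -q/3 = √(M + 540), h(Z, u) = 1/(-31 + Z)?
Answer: -39339/838 + 81*√215/419 ≈ -44.109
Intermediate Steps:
q = -6*√215 (q = -3*√(320 + 540) = -6*√215 ≈ -87.977)
h(1/(-27), C(7))*(1457 + q) = (1457 - 6*√215)/(-31 + 1/(-27)) = (1457 - 6*√215)/(-31 - 1/27) = (1457 - 6*√215)/(-838/27) = -27*(1457 - 6*√215)/838 = -39339/838 + 81*√215/419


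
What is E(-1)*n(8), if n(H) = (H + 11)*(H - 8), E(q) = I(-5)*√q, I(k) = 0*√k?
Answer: 0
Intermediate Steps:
I(k) = 0
E(q) = 0 (E(q) = 0*√q = 0)
n(H) = (-8 + H)*(11 + H) (n(H) = (11 + H)*(-8 + H) = (-8 + H)*(11 + H))
E(-1)*n(8) = 0*(-88 + 8² + 3*8) = 0*(-88 + 64 + 24) = 0*0 = 0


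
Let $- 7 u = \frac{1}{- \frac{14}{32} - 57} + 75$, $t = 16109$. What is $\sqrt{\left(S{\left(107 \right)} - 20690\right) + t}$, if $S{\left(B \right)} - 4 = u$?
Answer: $\frac{5 i \sqrt{7594220830}}{6433} \approx 67.733 i$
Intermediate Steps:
$u = - \frac{68909}{6433}$ ($u = - \frac{\frac{1}{- \frac{14}{32} - 57} + 75}{7} = - \frac{\frac{1}{\left(-14\right) \frac{1}{32} - 57} + 75}{7} = - \frac{\frac{1}{- \frac{7}{16} - 57} + 75}{7} = - \frac{\frac{1}{- \frac{919}{16}} + 75}{7} = - \frac{- \frac{16}{919} + 75}{7} = \left(- \frac{1}{7}\right) \frac{68909}{919} = - \frac{68909}{6433} \approx -10.712$)
$S{\left(B \right)} = - \frac{43177}{6433}$ ($S{\left(B \right)} = 4 - \frac{68909}{6433} = - \frac{43177}{6433}$)
$\sqrt{\left(S{\left(107 \right)} - 20690\right) + t} = \sqrt{\left(- \frac{43177}{6433} - 20690\right) + 16109} = \sqrt{- \frac{133141947}{6433} + 16109} = \sqrt{- \frac{29512750}{6433}} = \frac{5 i \sqrt{7594220830}}{6433}$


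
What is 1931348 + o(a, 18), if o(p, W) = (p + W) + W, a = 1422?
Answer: 1932806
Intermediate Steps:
o(p, W) = p + 2*W (o(p, W) = (W + p) + W = p + 2*W)
1931348 + o(a, 18) = 1931348 + (1422 + 2*18) = 1931348 + (1422 + 36) = 1931348 + 1458 = 1932806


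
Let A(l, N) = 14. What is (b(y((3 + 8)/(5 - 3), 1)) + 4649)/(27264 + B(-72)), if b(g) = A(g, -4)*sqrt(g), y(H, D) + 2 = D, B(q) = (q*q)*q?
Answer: -4649/345984 - 7*I/172992 ≈ -0.013437 - 4.0464e-5*I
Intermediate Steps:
B(q) = q**3 (B(q) = q**2*q = q**3)
y(H, D) = -2 + D
b(g) = 14*sqrt(g)
(b(y((3 + 8)/(5 - 3), 1)) + 4649)/(27264 + B(-72)) = (14*sqrt(-2 + 1) + 4649)/(27264 + (-72)**3) = (14*sqrt(-1) + 4649)/(27264 - 373248) = (14*I + 4649)/(-345984) = (4649 + 14*I)*(-1/345984) = -4649/345984 - 7*I/172992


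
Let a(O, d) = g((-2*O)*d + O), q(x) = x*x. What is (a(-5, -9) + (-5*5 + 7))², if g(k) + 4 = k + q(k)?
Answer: 79352464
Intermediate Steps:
q(x) = x²
g(k) = -4 + k + k² (g(k) = -4 + (k + k²) = -4 + k + k²)
a(O, d) = -4 + O + (O - 2*O*d)² - 2*O*d (a(O, d) = -4 + ((-2*O)*d + O) + ((-2*O)*d + O)² = -4 + (-2*O*d + O) + (-2*O*d + O)² = -4 + (O - 2*O*d) + (O - 2*O*d)² = -4 + O + (O - 2*O*d)² - 2*O*d)
(a(-5, -9) + (-5*5 + 7))² = ((-4 + (-5)²*(-1 + 2*(-9))² - 1*(-5)*(-1 + 2*(-9))) + (-5*5 + 7))² = ((-4 + 25*(-1 - 18)² - 1*(-5)*(-1 - 18)) + (-25 + 7))² = ((-4 + 25*(-19)² - 1*(-5)*(-19)) - 18)² = ((-4 + 25*361 - 95) - 18)² = ((-4 + 9025 - 95) - 18)² = (8926 - 18)² = 8908² = 79352464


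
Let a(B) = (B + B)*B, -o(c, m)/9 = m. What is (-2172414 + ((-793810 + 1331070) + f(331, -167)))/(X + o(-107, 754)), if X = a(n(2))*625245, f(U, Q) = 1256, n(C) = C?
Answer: -816949/2497587 ≈ -0.32710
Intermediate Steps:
o(c, m) = -9*m
a(B) = 2*B² (a(B) = (2*B)*B = 2*B²)
X = 5001960 (X = (2*2²)*625245 = (2*4)*625245 = 8*625245 = 5001960)
(-2172414 + ((-793810 + 1331070) + f(331, -167)))/(X + o(-107, 754)) = (-2172414 + ((-793810 + 1331070) + 1256))/(5001960 - 9*754) = (-2172414 + (537260 + 1256))/(5001960 - 6786) = (-2172414 + 538516)/4995174 = -1633898*1/4995174 = -816949/2497587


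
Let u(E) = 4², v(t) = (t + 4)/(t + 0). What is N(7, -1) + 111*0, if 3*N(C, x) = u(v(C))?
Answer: 16/3 ≈ 5.3333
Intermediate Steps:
v(t) = (4 + t)/t
u(E) = 16
N(C, x) = 16/3 (N(C, x) = (⅓)*16 = 16/3)
N(7, -1) + 111*0 = 16/3 + 111*0 = 16/3 + 0 = 16/3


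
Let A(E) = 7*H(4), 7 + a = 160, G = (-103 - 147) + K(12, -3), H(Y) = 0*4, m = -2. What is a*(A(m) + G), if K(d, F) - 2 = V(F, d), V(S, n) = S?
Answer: -38403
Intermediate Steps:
K(d, F) = 2 + F
H(Y) = 0
G = -251 (G = (-103 - 147) + (2 - 3) = -250 - 1 = -251)
a = 153 (a = -7 + 160 = 153)
A(E) = 0 (A(E) = 7*0 = 0)
a*(A(m) + G) = 153*(0 - 251) = 153*(-251) = -38403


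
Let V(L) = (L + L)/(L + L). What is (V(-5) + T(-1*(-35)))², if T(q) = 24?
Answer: 625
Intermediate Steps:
V(L) = 1 (V(L) = (2*L)/((2*L)) = (2*L)*(1/(2*L)) = 1)
(V(-5) + T(-1*(-35)))² = (1 + 24)² = 25² = 625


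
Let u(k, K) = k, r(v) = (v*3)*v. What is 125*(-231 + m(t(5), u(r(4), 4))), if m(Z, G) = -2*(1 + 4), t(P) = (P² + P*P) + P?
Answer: -30125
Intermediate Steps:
t(P) = P + 2*P² (t(P) = (P² + P²) + P = 2*P² + P = P + 2*P²)
r(v) = 3*v² (r(v) = (3*v)*v = 3*v²)
m(Z, G) = -10 (m(Z, G) = -2*5 = -10)
125*(-231 + m(t(5), u(r(4), 4))) = 125*(-231 - 10) = 125*(-241) = -30125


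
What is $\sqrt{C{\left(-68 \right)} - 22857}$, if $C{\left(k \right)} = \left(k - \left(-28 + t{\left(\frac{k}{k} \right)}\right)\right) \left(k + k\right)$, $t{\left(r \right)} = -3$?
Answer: $5 i \sqrt{713} \approx 133.51 i$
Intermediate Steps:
$C{\left(k \right)} = 2 k \left(31 + k\right)$ ($C{\left(k \right)} = \left(k + \left(28 - -3\right)\right) \left(k + k\right) = \left(k + \left(28 + 3\right)\right) 2 k = \left(k + 31\right) 2 k = \left(31 + k\right) 2 k = 2 k \left(31 + k\right)$)
$\sqrt{C{\left(-68 \right)} - 22857} = \sqrt{2 \left(-68\right) \left(31 - 68\right) - 22857} = \sqrt{2 \left(-68\right) \left(-37\right) - 22857} = \sqrt{5032 - 22857} = \sqrt{-17825} = 5 i \sqrt{713}$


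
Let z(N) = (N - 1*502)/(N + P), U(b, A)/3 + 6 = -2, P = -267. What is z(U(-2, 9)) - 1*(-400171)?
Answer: 116450287/291 ≈ 4.0017e+5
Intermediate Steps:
U(b, A) = -24 (U(b, A) = -18 + 3*(-2) = -18 - 6 = -24)
z(N) = (-502 + N)/(-267 + N) (z(N) = (N - 1*502)/(N - 267) = (N - 502)/(-267 + N) = (-502 + N)/(-267 + N))
z(U(-2, 9)) - 1*(-400171) = (-502 - 24)/(-267 - 24) - 1*(-400171) = -526/(-291) + 400171 = -1/291*(-526) + 400171 = 526/291 + 400171 = 116450287/291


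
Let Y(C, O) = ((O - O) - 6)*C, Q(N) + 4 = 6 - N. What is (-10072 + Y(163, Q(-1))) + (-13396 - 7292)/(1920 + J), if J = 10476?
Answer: -11416374/1033 ≈ -11052.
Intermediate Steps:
Q(N) = 2 - N (Q(N) = -4 + (6 - N) = 2 - N)
Y(C, O) = -6*C (Y(C, O) = (0 - 6)*C = -6*C)
(-10072 + Y(163, Q(-1))) + (-13396 - 7292)/(1920 + J) = (-10072 - 6*163) + (-13396 - 7292)/(1920 + 10476) = (-10072 - 978) - 20688/12396 = -11050 - 20688*1/12396 = -11050 - 1724/1033 = -11416374/1033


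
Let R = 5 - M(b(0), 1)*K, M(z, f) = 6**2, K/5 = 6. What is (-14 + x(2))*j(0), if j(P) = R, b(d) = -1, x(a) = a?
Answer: 12900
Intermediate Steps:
K = 30 (K = 5*6 = 30)
M(z, f) = 36
R = -1075 (R = 5 - 36*30 = 5 - 1*1080 = 5 - 1080 = -1075)
j(P) = -1075
(-14 + x(2))*j(0) = (-14 + 2)*(-1075) = -12*(-1075) = 12900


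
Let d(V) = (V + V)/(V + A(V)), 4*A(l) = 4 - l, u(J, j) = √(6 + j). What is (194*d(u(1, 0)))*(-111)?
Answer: -1550448/19 + 344544*√6/19 ≈ -37184.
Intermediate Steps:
A(l) = 1 - l/4 (A(l) = (4 - l)/4 = 1 - l/4)
d(V) = 2*V/(1 + 3*V/4) (d(V) = (V + V)/(V + (1 - V/4)) = (2*V)/(1 + 3*V/4) = 2*V/(1 + 3*V/4))
(194*d(u(1, 0)))*(-111) = (194*(8*√(6 + 0)/(4 + 3*√(6 + 0))))*(-111) = (194*(8*√6/(4 + 3*√6)))*(-111) = (1552*√6/(4 + 3*√6))*(-111) = -172272*√6/(4 + 3*√6)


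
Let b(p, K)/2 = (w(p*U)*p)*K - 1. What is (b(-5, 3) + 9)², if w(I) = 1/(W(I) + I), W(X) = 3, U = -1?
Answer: 169/16 ≈ 10.563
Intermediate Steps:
w(I) = 1/(3 + I)
b(p, K) = -2 + 2*K*p/(3 - p) (b(p, K) = 2*((p/(3 + p*(-1)))*K - 1) = 2*((p/(3 - p))*K - 1) = 2*(K*p/(3 - p) - 1) = 2*(-1 + K*p/(3 - p)) = -2 + 2*K*p/(3 - p))
(b(-5, 3) + 9)² = (2*(3 - 1*(-5) - 1*3*(-5))/(-3 - 5) + 9)² = (2*(3 + 5 + 15)/(-8) + 9)² = (2*(-⅛)*23 + 9)² = (-23/4 + 9)² = (13/4)² = 169/16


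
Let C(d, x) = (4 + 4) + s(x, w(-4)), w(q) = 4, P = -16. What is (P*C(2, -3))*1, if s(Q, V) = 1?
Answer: -144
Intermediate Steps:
C(d, x) = 9 (C(d, x) = (4 + 4) + 1 = 8 + 1 = 9)
(P*C(2, -3))*1 = -16*9*1 = -144*1 = -144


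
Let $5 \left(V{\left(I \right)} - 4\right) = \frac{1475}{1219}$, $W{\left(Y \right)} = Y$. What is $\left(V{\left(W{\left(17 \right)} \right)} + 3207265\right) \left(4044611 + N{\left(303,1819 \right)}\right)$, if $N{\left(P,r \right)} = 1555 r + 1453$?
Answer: $\frac{26877392113718454}{1219} \approx 2.2049 \cdot 10^{13}$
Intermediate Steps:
$N{\left(P,r \right)} = 1453 + 1555 r$
$V{\left(I \right)} = \frac{5171}{1219}$ ($V{\left(I \right)} = 4 + \frac{1475 \cdot \frac{1}{1219}}{5} = 4 + \frac{1}{5} \cdot \frac{1475}{1219} = 4 + \frac{295}{1219} = \frac{5171}{1219}$)
$\left(V{\left(W{\left(17 \right)} \right)} + 3207265\right) \left(4044611 + N{\left(303,1819 \right)}\right) = \left(\frac{5171}{1219} + 3207265\right) \left(4044611 + \left(1453 + 1555 \cdot 1819\right)\right) = \frac{3909661206 \left(4044611 + \left(1453 + 2828545\right)\right)}{1219} = \frac{3909661206 \left(4044611 + 2829998\right)}{1219} = \frac{3909661206}{1219} \cdot 6874609 = \frac{26877392113718454}{1219}$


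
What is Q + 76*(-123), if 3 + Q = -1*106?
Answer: -9457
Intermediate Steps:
Q = -109 (Q = -3 - 1*106 = -3 - 106 = -109)
Q + 76*(-123) = -109 + 76*(-123) = -109 - 9348 = -9457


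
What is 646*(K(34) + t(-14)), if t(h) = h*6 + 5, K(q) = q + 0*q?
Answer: -29070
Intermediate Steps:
K(q) = q (K(q) = q + 0 = q)
t(h) = 5 + 6*h (t(h) = 6*h + 5 = 5 + 6*h)
646*(K(34) + t(-14)) = 646*(34 + (5 + 6*(-14))) = 646*(34 + (5 - 84)) = 646*(34 - 79) = 646*(-45) = -29070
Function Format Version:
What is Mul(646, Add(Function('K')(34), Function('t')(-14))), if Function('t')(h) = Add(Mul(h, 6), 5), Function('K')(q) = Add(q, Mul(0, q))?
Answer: -29070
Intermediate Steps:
Function('K')(q) = q (Function('K')(q) = Add(q, 0) = q)
Function('t')(h) = Add(5, Mul(6, h)) (Function('t')(h) = Add(Mul(6, h), 5) = Add(5, Mul(6, h)))
Mul(646, Add(Function('K')(34), Function('t')(-14))) = Mul(646, Add(34, Add(5, Mul(6, -14)))) = Mul(646, Add(34, Add(5, -84))) = Mul(646, Add(34, -79)) = Mul(646, -45) = -29070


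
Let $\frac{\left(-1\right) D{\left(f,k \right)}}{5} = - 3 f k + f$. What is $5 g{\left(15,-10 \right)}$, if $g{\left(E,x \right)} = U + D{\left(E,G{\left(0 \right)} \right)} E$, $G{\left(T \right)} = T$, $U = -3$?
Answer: $-5640$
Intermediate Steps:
$D{\left(f,k \right)} = - 5 f + 15 f k$ ($D{\left(f,k \right)} = - 5 \left(- 3 f k + f\right) = - 5 \left(f - 3 f k\right) = - 5 f + 15 f k$)
$g{\left(E,x \right)} = -3 - 5 E^{2}$ ($g{\left(E,x \right)} = -3 + 5 E \left(-1 + 3 \cdot 0\right) E = -3 + 5 E \left(-1 + 0\right) E = -3 + 5 E \left(-1\right) E = -3 + - 5 E E = -3 - 5 E^{2}$)
$5 g{\left(15,-10 \right)} = 5 \left(-3 - 5 \cdot 15^{2}\right) = 5 \left(-3 - 1125\right) = 5 \left(-1128\right) = -5640$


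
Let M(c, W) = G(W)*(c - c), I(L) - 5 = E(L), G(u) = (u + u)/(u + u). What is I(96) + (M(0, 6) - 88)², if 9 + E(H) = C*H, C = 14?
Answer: 9084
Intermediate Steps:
E(H) = -9 + 14*H
G(u) = 1 (G(u) = (2*u)/((2*u)) = (2*u)*(1/(2*u)) = 1)
I(L) = -4 + 14*L (I(L) = 5 + (-9 + 14*L) = -4 + 14*L)
M(c, W) = 0 (M(c, W) = 1*(c - c) = 1*0 = 0)
I(96) + (M(0, 6) - 88)² = (-4 + 14*96) + (0 - 88)² = (-4 + 1344) + (-88)² = 1340 + 7744 = 9084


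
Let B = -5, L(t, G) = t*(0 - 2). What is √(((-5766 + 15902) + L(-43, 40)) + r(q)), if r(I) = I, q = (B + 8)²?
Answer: √10231 ≈ 101.15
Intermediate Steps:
L(t, G) = -2*t (L(t, G) = t*(-2) = -2*t)
q = 9 (q = (-5 + 8)² = 3² = 9)
√(((-5766 + 15902) + L(-43, 40)) + r(q)) = √(((-5766 + 15902) - 2*(-43)) + 9) = √((10136 + 86) + 9) = √(10222 + 9) = √10231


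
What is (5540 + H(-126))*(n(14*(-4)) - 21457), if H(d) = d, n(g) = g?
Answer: -116471382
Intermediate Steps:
(5540 + H(-126))*(n(14*(-4)) - 21457) = (5540 - 126)*(14*(-4) - 21457) = 5414*(-56 - 21457) = 5414*(-21513) = -116471382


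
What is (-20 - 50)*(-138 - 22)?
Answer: 11200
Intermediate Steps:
(-20 - 50)*(-138 - 22) = -70*(-160) = 11200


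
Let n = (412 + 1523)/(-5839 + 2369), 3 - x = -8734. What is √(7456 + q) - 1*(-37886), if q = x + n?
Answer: 37886 + √7798863170/694 ≈ 38013.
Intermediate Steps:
x = 8737 (x = 3 - 1*(-8734) = 3 + 8734 = 8737)
n = -387/694 (n = 1935/(-3470) = 1935*(-1/3470) = -387/694 ≈ -0.55764)
q = 6063091/694 (q = 8737 - 387/694 = 6063091/694 ≈ 8736.4)
√(7456 + q) - 1*(-37886) = √(7456 + 6063091/694) - 1*(-37886) = √(11237555/694) + 37886 = √7798863170/694 + 37886 = 37886 + √7798863170/694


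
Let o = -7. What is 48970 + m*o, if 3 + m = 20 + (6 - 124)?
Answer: 49677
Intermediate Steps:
m = -101 (m = -3 + (20 + (6 - 124)) = -3 + (20 - 118) = -3 - 98 = -101)
48970 + m*o = 48970 - 101*(-7) = 48970 + 707 = 49677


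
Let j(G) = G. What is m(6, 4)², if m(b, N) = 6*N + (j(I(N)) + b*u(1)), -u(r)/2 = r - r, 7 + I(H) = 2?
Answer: 361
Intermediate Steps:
I(H) = -5 (I(H) = -7 + 2 = -5)
u(r) = 0 (u(r) = -2*(r - r) = -2*0 = 0)
m(b, N) = -5 + 6*N (m(b, N) = 6*N + (-5 + b*0) = 6*N + (-5 + 0) = 6*N - 5 = -5 + 6*N)
m(6, 4)² = (-5 + 6*4)² = (-5 + 24)² = 19² = 361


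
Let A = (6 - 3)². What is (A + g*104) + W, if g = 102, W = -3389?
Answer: 7228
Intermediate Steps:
A = 9 (A = 3² = 9)
(A + g*104) + W = (9 + 102*104) - 3389 = (9 + 10608) - 3389 = 10617 - 3389 = 7228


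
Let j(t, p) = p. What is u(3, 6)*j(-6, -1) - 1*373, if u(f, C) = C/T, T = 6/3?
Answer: -376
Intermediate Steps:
T = 2 (T = 6*(⅓) = 2)
u(f, C) = C/2
u(3, 6)*j(-6, -1) - 1*373 = ((½)*6)*(-1) - 1*373 = 3*(-1) - 373 = -3 - 373 = -376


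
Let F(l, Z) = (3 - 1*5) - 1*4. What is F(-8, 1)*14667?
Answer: -88002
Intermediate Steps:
F(l, Z) = -6 (F(l, Z) = (3 - 5) - 4 = -2 - 4 = -6)
F(-8, 1)*14667 = -6*14667 = -88002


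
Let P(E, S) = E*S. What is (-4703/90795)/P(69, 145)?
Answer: -4703/908403975 ≈ -5.1772e-6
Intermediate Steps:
(-4703/90795)/P(69, 145) = (-4703/90795)/((69*145)) = -4703*1/90795/10005 = -4703/90795*1/10005 = -4703/908403975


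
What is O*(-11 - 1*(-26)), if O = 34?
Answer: 510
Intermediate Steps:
O*(-11 - 1*(-26)) = 34*(-11 - 1*(-26)) = 34*(-11 + 26) = 34*15 = 510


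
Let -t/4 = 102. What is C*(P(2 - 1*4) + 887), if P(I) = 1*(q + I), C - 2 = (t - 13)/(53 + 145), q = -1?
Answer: -11050/99 ≈ -111.62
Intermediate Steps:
t = -408 (t = -4*102 = -408)
C = -25/198 (C = 2 + (-408 - 13)/(53 + 145) = 2 - 421/198 = -25/198 ≈ -0.12626)
P(I) = -1 + I (P(I) = 1*(-1 + I) = -1 + I)
C*(P(2 - 1*4) + 887) = -25*((-1 + (2 - 1*4)) + 887)/198 = -25*((-1 + (2 - 4)) + 887)/198 = -25*((-1 - 2) + 887)/198 = -25*(-3 + 887)/198 = -25/198*884 = -11050/99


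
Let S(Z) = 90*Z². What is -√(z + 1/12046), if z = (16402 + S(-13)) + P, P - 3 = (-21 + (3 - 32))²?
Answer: -√4950295159386/12046 ≈ -184.70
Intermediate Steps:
P = 2503 (P = 3 + (-21 + (3 - 32))² = 3 + (-21 - 29)² = 3 + (-50)² = 3 + 2500 = 2503)
z = 34115 (z = (16402 + 90*(-13)²) + 2503 = (16402 + 90*169) + 2503 = (16402 + 15210) + 2503 = 31612 + 2503 = 34115)
-√(z + 1/12046) = -√(34115 + 1/12046) = -√(410949291/12046) = -√4950295159386/12046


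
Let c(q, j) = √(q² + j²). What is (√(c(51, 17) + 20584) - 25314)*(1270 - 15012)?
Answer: 347864988 - 13742*√(20584 + 17*√10) ≈ 3.4589e+8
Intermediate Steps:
c(q, j) = √(j² + q²)
(√(c(51, 17) + 20584) - 25314)*(1270 - 15012) = (√(√(17² + 51²) + 20584) - 25314)*(1270 - 15012) = (√(√(289 + 2601) + 20584) - 25314)*(-13742) = (√(√2890 + 20584) - 25314)*(-13742) = (√(17*√10 + 20584) - 25314)*(-13742) = (√(20584 + 17*√10) - 25314)*(-13742) = (-25314 + √(20584 + 17*√10))*(-13742) = 347864988 - 13742*√(20584 + 17*√10)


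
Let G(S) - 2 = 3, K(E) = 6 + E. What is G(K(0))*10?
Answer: 50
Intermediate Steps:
G(S) = 5 (G(S) = 2 + 3 = 5)
G(K(0))*10 = 5*10 = 50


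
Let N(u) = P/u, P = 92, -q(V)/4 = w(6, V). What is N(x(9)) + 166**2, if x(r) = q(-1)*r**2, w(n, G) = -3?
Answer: 6696131/243 ≈ 27556.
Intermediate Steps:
q(V) = 12 (q(V) = -4*(-3) = 12)
x(r) = 12*r**2
N(u) = 92/u
N(x(9)) + 166**2 = 92/((12*9**2)) + 166**2 = 92/((12*81)) + 27556 = 92/972 + 27556 = 92*(1/972) + 27556 = 23/243 + 27556 = 6696131/243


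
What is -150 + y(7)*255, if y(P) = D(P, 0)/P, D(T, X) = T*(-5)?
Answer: -1425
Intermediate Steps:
D(T, X) = -5*T
y(P) = -5 (y(P) = (-5*P)/P = -5)
-150 + y(7)*255 = -150 - 5*255 = -150 - 1275 = -1425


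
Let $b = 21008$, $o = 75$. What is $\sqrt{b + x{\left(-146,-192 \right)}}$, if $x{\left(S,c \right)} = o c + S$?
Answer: $3 \sqrt{718} \approx 80.387$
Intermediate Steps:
$x{\left(S,c \right)} = S + 75 c$ ($x{\left(S,c \right)} = 75 c + S = S + 75 c$)
$\sqrt{b + x{\left(-146,-192 \right)}} = \sqrt{21008 + \left(-146 + 75 \left(-192\right)\right)} = \sqrt{21008 - 14546} = \sqrt{6462} = 3 \sqrt{718}$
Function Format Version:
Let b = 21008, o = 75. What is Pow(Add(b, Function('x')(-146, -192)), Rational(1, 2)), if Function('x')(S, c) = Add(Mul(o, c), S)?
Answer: Mul(3, Pow(718, Rational(1, 2))) ≈ 80.387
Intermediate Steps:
Function('x')(S, c) = Add(S, Mul(75, c)) (Function('x')(S, c) = Add(Mul(75, c), S) = Add(S, Mul(75, c)))
Pow(Add(b, Function('x')(-146, -192)), Rational(1, 2)) = Pow(Add(21008, Add(-146, Mul(75, -192))), Rational(1, 2)) = Pow(Add(21008, Add(-146, -14400)), Rational(1, 2)) = Pow(Add(21008, -14546), Rational(1, 2)) = Pow(6462, Rational(1, 2)) = Mul(3, Pow(718, Rational(1, 2)))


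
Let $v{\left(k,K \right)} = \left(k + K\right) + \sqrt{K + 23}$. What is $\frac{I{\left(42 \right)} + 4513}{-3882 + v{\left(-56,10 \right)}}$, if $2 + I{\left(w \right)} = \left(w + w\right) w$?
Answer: $- \frac{31577192}{15429151} - \frac{8039 \sqrt{33}}{15429151} \approx -2.0496$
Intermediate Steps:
$I{\left(w \right)} = -2 + 2 w^{2}$ ($I{\left(w \right)} = -2 + \left(w + w\right) w = -2 + 2 w w = -2 + 2 w^{2}$)
$v{\left(k,K \right)} = K + k + \sqrt{23 + K}$ ($v{\left(k,K \right)} = \left(K + k\right) + \sqrt{23 + K} = K + k + \sqrt{23 + K}$)
$\frac{I{\left(42 \right)} + 4513}{-3882 + v{\left(-56,10 \right)}} = \frac{\left(-2 + 2 \cdot 42^{2}\right) + 4513}{-3882 + \left(10 - 56 + \sqrt{23 + 10}\right)} = \frac{\left(-2 + 2 \cdot 1764\right) + 4513}{-3882 + \left(10 - 56 + \sqrt{33}\right)} = \frac{\left(-2 + 3528\right) + 4513}{-3882 - \left(46 - \sqrt{33}\right)} = \frac{3526 + 4513}{-3928 + \sqrt{33}} = \frac{8039}{-3928 + \sqrt{33}}$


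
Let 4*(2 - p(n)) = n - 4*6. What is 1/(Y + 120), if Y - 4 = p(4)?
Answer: 1/131 ≈ 0.0076336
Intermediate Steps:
p(n) = 8 - n/4 (p(n) = 2 - (n - 4*6)/4 = 2 - (n - 24)/4 = 2 - (-24 + n)/4 = 2 + (6 - n/4) = 8 - n/4)
Y = 11 (Y = 4 + (8 - ¼*4) = 4 + (8 - 1) = 4 + 7 = 11)
1/(Y + 120) = 1/(11 + 120) = 1/131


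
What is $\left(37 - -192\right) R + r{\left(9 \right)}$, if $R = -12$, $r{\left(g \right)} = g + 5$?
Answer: $-2734$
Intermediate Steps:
$r{\left(g \right)} = 5 + g$
$\left(37 - -192\right) R + r{\left(9 \right)} = \left(37 - -192\right) \left(-12\right) + \left(5 + 9\right) = \left(37 + 192\right) \left(-12\right) + 14 = 229 \left(-12\right) + 14 = -2748 + 14 = -2734$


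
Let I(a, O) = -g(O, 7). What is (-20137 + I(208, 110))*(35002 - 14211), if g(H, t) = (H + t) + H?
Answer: -423387924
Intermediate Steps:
g(H, t) = t + 2*H
I(a, O) = -7 - 2*O (I(a, O) = -(7 + 2*O) = -7 - 2*O)
(-20137 + I(208, 110))*(35002 - 14211) = (-20137 + (-7 - 2*110))*(35002 - 14211) = (-20137 + (-7 - 220))*20791 = (-20137 - 227)*20791 = -20364*20791 = -423387924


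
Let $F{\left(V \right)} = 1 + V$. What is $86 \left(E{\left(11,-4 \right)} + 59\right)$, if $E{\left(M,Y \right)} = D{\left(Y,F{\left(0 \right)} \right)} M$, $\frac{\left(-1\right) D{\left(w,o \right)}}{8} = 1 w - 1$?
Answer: $42914$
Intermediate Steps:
$D{\left(w,o \right)} = 8 - 8 w$ ($D{\left(w,o \right)} = - 8 \left(1 w - 1\right) = - 8 \left(w - 1\right) = - 8 \left(-1 + w\right) = 8 - 8 w$)
$E{\left(M,Y \right)} = M \left(8 - 8 Y\right)$ ($E{\left(M,Y \right)} = \left(8 - 8 Y\right) M = M \left(8 - 8 Y\right)$)
$86 \left(E{\left(11,-4 \right)} + 59\right) = 86 \left(8 \cdot 11 \left(1 - -4\right) + 59\right) = 86 \left(8 \cdot 11 \left(1 + 4\right) + 59\right) = 86 \left(8 \cdot 11 \cdot 5 + 59\right) = 86 \left(440 + 59\right) = 86 \cdot 499 = 42914$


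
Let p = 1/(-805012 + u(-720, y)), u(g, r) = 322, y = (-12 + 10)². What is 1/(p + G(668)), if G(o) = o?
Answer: 804690/537532919 ≈ 0.0014970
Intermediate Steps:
y = 4 (y = (-2)² = 4)
p = -1/804690 (p = 1/(-805012 + 322) = 1/(-804690) = -1/804690 ≈ -1.2427e-6)
1/(p + G(668)) = 1/(-1/804690 + 668) = 1/(537532919/804690) = 804690/537532919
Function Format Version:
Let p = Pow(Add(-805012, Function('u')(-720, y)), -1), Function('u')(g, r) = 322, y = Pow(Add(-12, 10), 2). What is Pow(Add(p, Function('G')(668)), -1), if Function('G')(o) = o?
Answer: Rational(804690, 537532919) ≈ 0.0014970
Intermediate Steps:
y = 4 (y = Pow(-2, 2) = 4)
p = Rational(-1, 804690) (p = Pow(Add(-805012, 322), -1) = Pow(-804690, -1) = Rational(-1, 804690) ≈ -1.2427e-6)
Pow(Add(p, Function('G')(668)), -1) = Pow(Add(Rational(-1, 804690), 668), -1) = Pow(Rational(537532919, 804690), -1) = Rational(804690, 537532919)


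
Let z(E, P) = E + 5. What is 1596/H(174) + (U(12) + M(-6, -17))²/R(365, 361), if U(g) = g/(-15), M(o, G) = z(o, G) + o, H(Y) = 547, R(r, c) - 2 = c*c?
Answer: 1733573229/594055675 ≈ 2.9182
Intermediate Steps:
z(E, P) = 5 + E
R(r, c) = 2 + c² (R(r, c) = 2 + c*c = 2 + c²)
M(o, G) = 5 + 2*o (M(o, G) = (5 + o) + o = 5 + 2*o)
U(g) = -g/15 (U(g) = g*(-1/15) = -g/15)
1596/H(174) + (U(12) + M(-6, -17))²/R(365, 361) = 1596/547 + (-1/15*12 + (5 + 2*(-6)))²/(2 + 361²) = 1596*(1/547) + (-⅘ + (5 - 12))²/(2 + 130321) = 1596/547 + (-⅘ - 7)²/130323 = 1596/547 + (-39/5)²*(1/130323) = 1596/547 + (1521/25)*(1/130323) = 1596/547 + 507/1086025 = 1733573229/594055675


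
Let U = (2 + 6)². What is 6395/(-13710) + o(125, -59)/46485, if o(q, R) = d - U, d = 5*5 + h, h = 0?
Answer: -6617917/14162430 ≈ -0.46729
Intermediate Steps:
d = 25 (d = 5*5 + 0 = 25 + 0 = 25)
U = 64 (U = 8² = 64)
o(q, R) = -39 (o(q, R) = 25 - 1*64 = 25 - 64 = -39)
6395/(-13710) + o(125, -59)/46485 = 6395/(-13710) - 39/46485 = 6395*(-1/13710) - 39*1/46485 = -1279/2742 - 13/15495 = -6617917/14162430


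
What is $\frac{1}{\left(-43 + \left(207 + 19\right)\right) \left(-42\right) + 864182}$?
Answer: $\frac{1}{856496} \approx 1.1675 \cdot 10^{-6}$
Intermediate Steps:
$\frac{1}{\left(-43 + \left(207 + 19\right)\right) \left(-42\right) + 864182} = \frac{1}{\left(-43 + 226\right) \left(-42\right) + 864182} = \frac{1}{183 \left(-42\right) + 864182} = \frac{1}{-7686 + 864182} = \frac{1}{856496}$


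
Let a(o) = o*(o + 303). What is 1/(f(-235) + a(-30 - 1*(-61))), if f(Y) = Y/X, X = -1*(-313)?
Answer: 313/3240567 ≈ 9.6588e-5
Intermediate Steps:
X = 313
f(Y) = Y/313
a(o) = o*(303 + o)
1/(f(-235) + a(-30 - 1*(-61))) = 1/((1/313)*(-235) + (-30 - 1*(-61))*(303 + (-30 - 1*(-61)))) = 1/(-235/313 + (-30 + 61)*(303 + (-30 + 61))) = 1/(-235/313 + 31*(303 + 31)) = 1/(-235/313 + 31*334) = 1/(-235/313 + 10354) = 1/(3240567/313) = 313/3240567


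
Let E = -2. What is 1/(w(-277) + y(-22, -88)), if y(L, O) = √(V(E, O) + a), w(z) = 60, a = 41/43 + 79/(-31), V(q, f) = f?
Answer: 2666/163941 - I*√17688910/1639410 ≈ 0.016262 - 0.0025654*I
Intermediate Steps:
a = -2126/1333 (a = 41*(1/43) + 79*(-1/31) = 41/43 - 79/31 = -2126/1333 ≈ -1.5949)
y(L, O) = √(-2126/1333 + O) (y(L, O) = √(O - 2126/1333) = √(-2126/1333 + O))
1/(w(-277) + y(-22, -88)) = 1/(60 + √(-2833958 + 1776889*(-88))/1333) = 1/(60 + √(-2833958 - 156366232)/1333) = 1/(60 + √(-159200190)/1333) = 1/(60 + (3*I*√17688910)/1333) = 1/(60 + 3*I*√17688910/1333)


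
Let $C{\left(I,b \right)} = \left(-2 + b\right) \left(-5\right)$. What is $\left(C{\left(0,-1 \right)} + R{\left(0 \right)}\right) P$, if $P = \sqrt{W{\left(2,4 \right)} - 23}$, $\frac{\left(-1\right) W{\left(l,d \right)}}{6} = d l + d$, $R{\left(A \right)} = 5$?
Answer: $20 i \sqrt{95} \approx 194.94 i$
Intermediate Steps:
$C{\left(I,b \right)} = 10 - 5 b$
$W{\left(l,d \right)} = - 6 d - 6 d l$ ($W{\left(l,d \right)} = - 6 \left(d l + d\right) = - 6 \left(d + d l\right) = - 6 d - 6 d l$)
$P = i \sqrt{95}$ ($P = \sqrt{\left(-6\right) 4 \left(1 + 2\right) - 23} = \sqrt{\left(-6\right) 4 \cdot 3 - 23} = \sqrt{-72 - 23} = \sqrt{-95} = i \sqrt{95} \approx 9.7468 i$)
$\left(C{\left(0,-1 \right)} + R{\left(0 \right)}\right) P = \left(\left(10 - -5\right) + 5\right) i \sqrt{95} = \left(\left(10 + 5\right) + 5\right) i \sqrt{95} = \left(15 + 5\right) i \sqrt{95} = 20 i \sqrt{95}$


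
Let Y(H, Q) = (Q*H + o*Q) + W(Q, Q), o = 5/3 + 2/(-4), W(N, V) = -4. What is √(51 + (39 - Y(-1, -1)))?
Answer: √3390/6 ≈ 9.7039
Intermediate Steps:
o = 7/6 (o = 5*(⅓) + 2*(-¼) = 5/3 - ½ = 7/6 ≈ 1.1667)
Y(H, Q) = -4 + 7*Q/6 + H*Q (Y(H, Q) = (Q*H + 7*Q/6) - 4 = (H*Q + 7*Q/6) - 4 = (7*Q/6 + H*Q) - 4 = -4 + 7*Q/6 + H*Q)
√(51 + (39 - Y(-1, -1))) = √(51 + (39 - (-4 + (7/6)*(-1) - 1*(-1)))) = √(51 + (39 - (-4 - 7/6 + 1))) = √(51 + (39 - 1*(-25/6))) = √(51 + (39 + 25/6)) = √(51 + 259/6) = √(565/6) = √3390/6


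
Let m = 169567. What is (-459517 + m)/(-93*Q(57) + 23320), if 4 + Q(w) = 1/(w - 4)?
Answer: -15367350/1255583 ≈ -12.239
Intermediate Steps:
Q(w) = -4 + 1/(-4 + w) (Q(w) = -4 + 1/(w - 4) = -4 + 1/(-4 + w))
(-459517 + m)/(-93*Q(57) + 23320) = (-459517 + 169567)/(-93*(17 - 4*57)/(-4 + 57) + 23320) = -289950/(-93*(17 - 228)/53 + 23320) = -289950/(-93*(-211)/53 + 23320) = -289950/(-93*(-211/53) + 23320) = -289950/(19623/53 + 23320) = -289950/1255583/53 = -289950*53/1255583 = -15367350/1255583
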